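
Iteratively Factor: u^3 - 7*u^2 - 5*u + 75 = (u - 5)*(u^2 - 2*u - 15) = (u - 5)^2*(u + 3)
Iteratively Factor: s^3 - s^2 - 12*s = (s - 4)*(s^2 + 3*s) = s*(s - 4)*(s + 3)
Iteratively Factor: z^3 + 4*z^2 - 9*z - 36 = (z + 4)*(z^2 - 9) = (z - 3)*(z + 4)*(z + 3)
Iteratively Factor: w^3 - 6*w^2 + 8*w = (w - 2)*(w^2 - 4*w) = w*(w - 2)*(w - 4)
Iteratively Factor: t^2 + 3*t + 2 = (t + 1)*(t + 2)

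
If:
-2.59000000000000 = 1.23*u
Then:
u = -2.11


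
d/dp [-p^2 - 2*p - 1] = -2*p - 2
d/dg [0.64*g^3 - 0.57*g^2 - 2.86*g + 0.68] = 1.92*g^2 - 1.14*g - 2.86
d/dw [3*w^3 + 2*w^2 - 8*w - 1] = 9*w^2 + 4*w - 8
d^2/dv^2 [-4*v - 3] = 0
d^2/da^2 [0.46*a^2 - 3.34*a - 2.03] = 0.920000000000000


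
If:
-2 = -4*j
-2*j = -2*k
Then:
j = 1/2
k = 1/2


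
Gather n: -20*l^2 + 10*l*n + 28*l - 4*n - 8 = -20*l^2 + 28*l + n*(10*l - 4) - 8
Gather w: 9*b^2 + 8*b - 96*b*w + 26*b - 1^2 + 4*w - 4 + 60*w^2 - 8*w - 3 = 9*b^2 + 34*b + 60*w^2 + w*(-96*b - 4) - 8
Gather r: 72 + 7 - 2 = 77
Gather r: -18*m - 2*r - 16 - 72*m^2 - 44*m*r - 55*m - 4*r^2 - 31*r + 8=-72*m^2 - 73*m - 4*r^2 + r*(-44*m - 33) - 8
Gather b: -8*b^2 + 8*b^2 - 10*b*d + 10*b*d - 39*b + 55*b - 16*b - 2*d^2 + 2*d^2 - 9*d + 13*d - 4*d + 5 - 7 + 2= 0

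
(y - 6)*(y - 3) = y^2 - 9*y + 18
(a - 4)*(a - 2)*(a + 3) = a^3 - 3*a^2 - 10*a + 24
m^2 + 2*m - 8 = (m - 2)*(m + 4)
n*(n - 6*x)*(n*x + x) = n^3*x - 6*n^2*x^2 + n^2*x - 6*n*x^2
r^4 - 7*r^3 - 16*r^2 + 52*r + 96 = (r - 8)*(r - 3)*(r + 2)^2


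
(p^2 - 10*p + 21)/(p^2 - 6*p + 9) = (p - 7)/(p - 3)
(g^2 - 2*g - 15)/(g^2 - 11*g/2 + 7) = 2*(g^2 - 2*g - 15)/(2*g^2 - 11*g + 14)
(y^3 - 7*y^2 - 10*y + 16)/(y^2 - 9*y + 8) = y + 2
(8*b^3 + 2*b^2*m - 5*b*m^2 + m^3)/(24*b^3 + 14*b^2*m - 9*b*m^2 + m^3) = (2*b - m)/(6*b - m)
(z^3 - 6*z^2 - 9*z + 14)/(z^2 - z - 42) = (z^2 + z - 2)/(z + 6)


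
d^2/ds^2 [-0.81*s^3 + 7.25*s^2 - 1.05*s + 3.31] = 14.5 - 4.86*s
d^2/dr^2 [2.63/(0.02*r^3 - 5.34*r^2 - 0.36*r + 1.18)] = ((28.0884 - 0.3156*r)*(0.02*r^3 - 5.34*r^2 - 0.36*r + 1.18) + 2.63*(-0.12*r^2 + 21.36*r + 0.72)*(-0.06*r^2 + 10.68*r + 0.36))/(0.02*r^3 - 5.34*r^2 - 0.36*r + 1.18)^3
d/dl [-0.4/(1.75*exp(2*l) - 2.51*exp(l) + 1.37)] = (1.4*exp(l) - 1.004)*exp(l)/(1.75*exp(2*l) - 2.51*exp(l) + 1.37)^2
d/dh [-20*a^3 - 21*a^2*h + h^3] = -21*a^2 + 3*h^2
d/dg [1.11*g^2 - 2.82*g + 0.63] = 2.22*g - 2.82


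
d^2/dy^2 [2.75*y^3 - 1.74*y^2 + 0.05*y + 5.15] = 16.5*y - 3.48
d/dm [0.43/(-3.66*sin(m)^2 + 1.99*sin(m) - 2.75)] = (3.1476*sin(m) - 0.8557)*cos(m)/(3.66*sin(m)^2 - 1.99*sin(m) + 2.75)^2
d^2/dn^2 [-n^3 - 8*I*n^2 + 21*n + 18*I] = -6*n - 16*I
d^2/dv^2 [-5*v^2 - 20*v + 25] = -10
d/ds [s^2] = 2*s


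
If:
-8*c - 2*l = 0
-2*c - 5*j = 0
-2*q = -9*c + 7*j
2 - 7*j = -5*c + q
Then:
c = -20/19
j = 8/19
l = 80/19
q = -118/19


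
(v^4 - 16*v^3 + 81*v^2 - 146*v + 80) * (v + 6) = v^5 - 10*v^4 - 15*v^3 + 340*v^2 - 796*v + 480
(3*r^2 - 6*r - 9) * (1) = 3*r^2 - 6*r - 9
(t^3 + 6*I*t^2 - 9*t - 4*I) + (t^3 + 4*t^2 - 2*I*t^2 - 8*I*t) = 2*t^3 + 4*t^2 + 4*I*t^2 - 9*t - 8*I*t - 4*I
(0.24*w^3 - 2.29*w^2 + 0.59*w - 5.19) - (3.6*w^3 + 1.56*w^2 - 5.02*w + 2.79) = -3.36*w^3 - 3.85*w^2 + 5.61*w - 7.98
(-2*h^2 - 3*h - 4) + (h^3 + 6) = h^3 - 2*h^2 - 3*h + 2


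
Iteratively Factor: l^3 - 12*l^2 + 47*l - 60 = (l - 3)*(l^2 - 9*l + 20) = (l - 5)*(l - 3)*(l - 4)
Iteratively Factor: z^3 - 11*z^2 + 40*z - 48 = (z - 3)*(z^2 - 8*z + 16) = (z - 4)*(z - 3)*(z - 4)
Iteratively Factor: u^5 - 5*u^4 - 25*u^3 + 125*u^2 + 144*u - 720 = (u - 5)*(u^4 - 25*u^2 + 144) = (u - 5)*(u + 3)*(u^3 - 3*u^2 - 16*u + 48) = (u - 5)*(u - 4)*(u + 3)*(u^2 + u - 12) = (u - 5)*(u - 4)*(u - 3)*(u + 3)*(u + 4)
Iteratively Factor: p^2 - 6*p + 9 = (p - 3)*(p - 3)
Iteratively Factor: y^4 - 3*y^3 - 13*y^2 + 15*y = (y - 5)*(y^3 + 2*y^2 - 3*y) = y*(y - 5)*(y^2 + 2*y - 3) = y*(y - 5)*(y - 1)*(y + 3)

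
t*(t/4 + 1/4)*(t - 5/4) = t^3/4 - t^2/16 - 5*t/16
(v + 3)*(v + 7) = v^2 + 10*v + 21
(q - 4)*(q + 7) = q^2 + 3*q - 28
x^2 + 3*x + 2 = (x + 1)*(x + 2)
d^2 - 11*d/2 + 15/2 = (d - 3)*(d - 5/2)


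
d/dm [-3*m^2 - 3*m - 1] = -6*m - 3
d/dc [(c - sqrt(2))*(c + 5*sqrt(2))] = 2*c + 4*sqrt(2)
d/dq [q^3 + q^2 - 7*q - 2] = 3*q^2 + 2*q - 7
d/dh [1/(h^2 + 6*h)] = 2*(-h - 3)/(h^2*(h + 6)^2)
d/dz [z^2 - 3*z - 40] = 2*z - 3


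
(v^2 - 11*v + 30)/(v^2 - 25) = (v - 6)/(v + 5)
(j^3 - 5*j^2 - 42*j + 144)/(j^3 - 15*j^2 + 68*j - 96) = (j + 6)/(j - 4)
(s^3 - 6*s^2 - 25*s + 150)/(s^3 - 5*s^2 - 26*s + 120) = (s - 5)/(s - 4)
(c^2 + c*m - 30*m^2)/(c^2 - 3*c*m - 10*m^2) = (c + 6*m)/(c + 2*m)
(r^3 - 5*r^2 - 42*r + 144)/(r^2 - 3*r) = r - 2 - 48/r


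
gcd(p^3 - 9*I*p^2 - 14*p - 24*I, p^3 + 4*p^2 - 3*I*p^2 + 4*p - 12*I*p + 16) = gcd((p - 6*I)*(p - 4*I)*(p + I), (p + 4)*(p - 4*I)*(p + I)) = p^2 - 3*I*p + 4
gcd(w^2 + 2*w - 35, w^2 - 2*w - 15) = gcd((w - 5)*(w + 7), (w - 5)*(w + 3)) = w - 5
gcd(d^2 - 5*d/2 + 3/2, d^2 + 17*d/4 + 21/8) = 1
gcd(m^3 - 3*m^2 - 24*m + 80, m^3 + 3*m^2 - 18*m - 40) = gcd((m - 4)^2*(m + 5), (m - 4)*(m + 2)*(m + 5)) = m^2 + m - 20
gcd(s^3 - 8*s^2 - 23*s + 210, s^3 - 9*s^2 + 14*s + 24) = s - 6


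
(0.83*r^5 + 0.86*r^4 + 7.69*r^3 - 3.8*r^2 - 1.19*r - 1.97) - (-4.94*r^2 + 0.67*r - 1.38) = 0.83*r^5 + 0.86*r^4 + 7.69*r^3 + 1.14*r^2 - 1.86*r - 0.59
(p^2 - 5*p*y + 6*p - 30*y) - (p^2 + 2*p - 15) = -5*p*y + 4*p - 30*y + 15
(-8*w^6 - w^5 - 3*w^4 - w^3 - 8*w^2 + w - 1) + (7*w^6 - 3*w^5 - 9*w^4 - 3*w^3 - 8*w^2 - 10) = -w^6 - 4*w^5 - 12*w^4 - 4*w^3 - 16*w^2 + w - 11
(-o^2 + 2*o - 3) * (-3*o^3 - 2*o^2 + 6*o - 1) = 3*o^5 - 4*o^4 - o^3 + 19*o^2 - 20*o + 3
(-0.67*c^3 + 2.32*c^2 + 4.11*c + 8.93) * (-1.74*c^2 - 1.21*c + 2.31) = 1.1658*c^5 - 3.2261*c^4 - 11.5063*c^3 - 15.1521*c^2 - 1.3112*c + 20.6283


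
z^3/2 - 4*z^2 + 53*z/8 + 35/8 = (z/2 + 1/4)*(z - 5)*(z - 7/2)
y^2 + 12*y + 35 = (y + 5)*(y + 7)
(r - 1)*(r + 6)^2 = r^3 + 11*r^2 + 24*r - 36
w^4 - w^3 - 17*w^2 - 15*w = w*(w - 5)*(w + 1)*(w + 3)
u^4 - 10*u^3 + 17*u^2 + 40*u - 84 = (u - 7)*(u - 3)*(u - 2)*(u + 2)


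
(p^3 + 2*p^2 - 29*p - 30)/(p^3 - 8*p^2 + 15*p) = (p^2 + 7*p + 6)/(p*(p - 3))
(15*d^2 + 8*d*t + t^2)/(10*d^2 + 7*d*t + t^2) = (3*d + t)/(2*d + t)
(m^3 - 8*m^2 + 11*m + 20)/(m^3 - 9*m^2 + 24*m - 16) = (m^2 - 4*m - 5)/(m^2 - 5*m + 4)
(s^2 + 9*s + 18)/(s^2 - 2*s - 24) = (s^2 + 9*s + 18)/(s^2 - 2*s - 24)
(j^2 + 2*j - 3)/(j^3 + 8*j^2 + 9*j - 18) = 1/(j + 6)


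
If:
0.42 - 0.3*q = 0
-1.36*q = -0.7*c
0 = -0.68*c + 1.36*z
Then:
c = 2.72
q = 1.40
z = 1.36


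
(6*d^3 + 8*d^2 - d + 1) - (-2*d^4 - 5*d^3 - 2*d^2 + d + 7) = 2*d^4 + 11*d^3 + 10*d^2 - 2*d - 6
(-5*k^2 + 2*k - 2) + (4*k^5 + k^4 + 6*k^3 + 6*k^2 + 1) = 4*k^5 + k^4 + 6*k^3 + k^2 + 2*k - 1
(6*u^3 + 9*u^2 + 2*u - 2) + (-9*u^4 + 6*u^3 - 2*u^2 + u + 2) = -9*u^4 + 12*u^3 + 7*u^2 + 3*u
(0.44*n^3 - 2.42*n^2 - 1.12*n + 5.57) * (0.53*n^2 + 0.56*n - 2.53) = 0.2332*n^5 - 1.0362*n^4 - 3.062*n^3 + 8.4475*n^2 + 5.9528*n - 14.0921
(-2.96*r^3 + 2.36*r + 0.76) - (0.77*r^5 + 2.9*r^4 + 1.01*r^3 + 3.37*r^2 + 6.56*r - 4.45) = -0.77*r^5 - 2.9*r^4 - 3.97*r^3 - 3.37*r^2 - 4.2*r + 5.21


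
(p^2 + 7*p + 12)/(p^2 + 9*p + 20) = (p + 3)/(p + 5)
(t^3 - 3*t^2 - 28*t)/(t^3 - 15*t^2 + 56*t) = (t + 4)/(t - 8)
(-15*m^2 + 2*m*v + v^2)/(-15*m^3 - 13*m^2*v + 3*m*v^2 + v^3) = 1/(m + v)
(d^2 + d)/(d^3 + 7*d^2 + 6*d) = 1/(d + 6)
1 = 1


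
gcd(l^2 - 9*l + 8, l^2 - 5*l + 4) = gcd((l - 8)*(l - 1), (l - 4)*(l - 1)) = l - 1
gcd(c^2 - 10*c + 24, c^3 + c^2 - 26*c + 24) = c - 4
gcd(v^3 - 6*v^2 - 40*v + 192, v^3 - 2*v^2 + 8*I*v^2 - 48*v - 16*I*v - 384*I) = v^2 - 2*v - 48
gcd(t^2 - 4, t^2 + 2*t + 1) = 1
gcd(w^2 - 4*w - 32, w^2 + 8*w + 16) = w + 4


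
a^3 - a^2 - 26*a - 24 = (a - 6)*(a + 1)*(a + 4)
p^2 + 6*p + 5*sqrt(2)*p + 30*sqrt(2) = (p + 6)*(p + 5*sqrt(2))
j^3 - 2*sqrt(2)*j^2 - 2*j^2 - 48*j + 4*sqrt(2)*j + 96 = (j - 2)*(j - 6*sqrt(2))*(j + 4*sqrt(2))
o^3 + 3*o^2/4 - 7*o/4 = o*(o - 1)*(o + 7/4)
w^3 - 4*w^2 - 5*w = w*(w - 5)*(w + 1)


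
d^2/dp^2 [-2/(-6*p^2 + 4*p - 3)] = 8*(-18*p^2 + 12*p + 8*(3*p - 1)^2 - 9)/(6*p^2 - 4*p + 3)^3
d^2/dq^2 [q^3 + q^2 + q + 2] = 6*q + 2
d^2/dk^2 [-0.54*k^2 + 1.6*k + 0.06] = -1.08000000000000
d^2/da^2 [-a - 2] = 0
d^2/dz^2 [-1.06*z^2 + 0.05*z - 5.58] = -2.12000000000000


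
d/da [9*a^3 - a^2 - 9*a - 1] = 27*a^2 - 2*a - 9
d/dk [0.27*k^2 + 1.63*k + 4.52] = 0.54*k + 1.63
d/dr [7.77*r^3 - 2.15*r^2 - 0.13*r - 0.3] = 23.31*r^2 - 4.3*r - 0.13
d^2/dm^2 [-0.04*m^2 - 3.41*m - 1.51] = -0.0800000000000000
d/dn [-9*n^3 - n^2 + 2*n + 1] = -27*n^2 - 2*n + 2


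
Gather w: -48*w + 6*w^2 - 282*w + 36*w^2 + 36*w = 42*w^2 - 294*w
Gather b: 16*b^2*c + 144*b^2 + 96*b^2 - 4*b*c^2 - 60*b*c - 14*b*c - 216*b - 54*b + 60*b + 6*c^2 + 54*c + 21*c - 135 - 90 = b^2*(16*c + 240) + b*(-4*c^2 - 74*c - 210) + 6*c^2 + 75*c - 225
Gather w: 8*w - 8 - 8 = 8*w - 16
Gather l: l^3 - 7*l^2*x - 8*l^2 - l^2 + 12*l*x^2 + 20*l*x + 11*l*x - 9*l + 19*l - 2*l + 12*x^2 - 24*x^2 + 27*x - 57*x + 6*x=l^3 + l^2*(-7*x - 9) + l*(12*x^2 + 31*x + 8) - 12*x^2 - 24*x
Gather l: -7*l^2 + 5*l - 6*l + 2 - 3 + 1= -7*l^2 - l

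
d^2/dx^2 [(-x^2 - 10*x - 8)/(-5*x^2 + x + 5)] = 6*(85*x^3 + 225*x^2 + 210*x + 61)/(125*x^6 - 75*x^5 - 360*x^4 + 149*x^3 + 360*x^2 - 75*x - 125)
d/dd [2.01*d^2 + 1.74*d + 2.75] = 4.02*d + 1.74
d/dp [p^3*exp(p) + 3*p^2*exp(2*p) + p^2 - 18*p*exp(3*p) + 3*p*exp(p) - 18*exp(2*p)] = p^3*exp(p) + 6*p^2*exp(2*p) + 3*p^2*exp(p) - 54*p*exp(3*p) + 6*p*exp(2*p) + 3*p*exp(p) + 2*p - 18*exp(3*p) - 36*exp(2*p) + 3*exp(p)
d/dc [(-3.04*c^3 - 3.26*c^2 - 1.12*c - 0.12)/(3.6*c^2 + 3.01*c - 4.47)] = (-10.944*c^4 - 18.3008*c^3 + 34.9858*c^2 + 30.0084*c + 5.3676)/(12.96*c^4 + 21.672*c^3 - 23.1239*c^2 - 26.9094*c + 19.9809)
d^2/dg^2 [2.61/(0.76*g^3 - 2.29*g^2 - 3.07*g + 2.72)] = ((11.9538 - 11.9016*g)*(0.76*g^3 - 2.29*g^2 - 3.07*g + 2.72) + 2.61*(-4.56*g^2 + 9.16*g + 6.14)*(-2.28*g^2 + 4.58*g + 3.07))/(0.76*g^3 - 2.29*g^2 - 3.07*g + 2.72)^3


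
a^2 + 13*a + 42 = (a + 6)*(a + 7)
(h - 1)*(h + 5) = h^2 + 4*h - 5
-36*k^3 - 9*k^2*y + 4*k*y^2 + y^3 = (-3*k + y)*(3*k + y)*(4*k + y)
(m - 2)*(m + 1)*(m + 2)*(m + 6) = m^4 + 7*m^3 + 2*m^2 - 28*m - 24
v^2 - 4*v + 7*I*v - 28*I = (v - 4)*(v + 7*I)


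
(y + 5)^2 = y^2 + 10*y + 25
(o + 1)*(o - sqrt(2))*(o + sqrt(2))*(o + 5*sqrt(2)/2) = o^4 + o^3 + 5*sqrt(2)*o^3/2 - 2*o^2 + 5*sqrt(2)*o^2/2 - 5*sqrt(2)*o - 2*o - 5*sqrt(2)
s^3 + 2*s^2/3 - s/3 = s*(s - 1/3)*(s + 1)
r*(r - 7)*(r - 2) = r^3 - 9*r^2 + 14*r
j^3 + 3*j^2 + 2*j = j*(j + 1)*(j + 2)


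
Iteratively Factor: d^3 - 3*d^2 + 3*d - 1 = (d - 1)*(d^2 - 2*d + 1) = (d - 1)^2*(d - 1)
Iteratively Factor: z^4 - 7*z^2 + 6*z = (z + 3)*(z^3 - 3*z^2 + 2*z) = (z - 1)*(z + 3)*(z^2 - 2*z) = (z - 2)*(z - 1)*(z + 3)*(z)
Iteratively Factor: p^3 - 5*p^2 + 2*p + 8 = (p - 4)*(p^2 - p - 2) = (p - 4)*(p - 2)*(p + 1)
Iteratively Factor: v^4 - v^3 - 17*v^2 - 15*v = (v + 3)*(v^3 - 4*v^2 - 5*v) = v*(v + 3)*(v^2 - 4*v - 5) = v*(v - 5)*(v + 3)*(v + 1)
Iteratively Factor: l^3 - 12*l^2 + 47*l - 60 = (l - 3)*(l^2 - 9*l + 20) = (l - 4)*(l - 3)*(l - 5)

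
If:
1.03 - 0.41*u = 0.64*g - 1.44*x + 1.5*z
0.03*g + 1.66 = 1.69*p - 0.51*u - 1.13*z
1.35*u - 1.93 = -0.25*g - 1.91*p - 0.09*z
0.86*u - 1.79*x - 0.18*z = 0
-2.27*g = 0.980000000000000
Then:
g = -0.43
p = 1.33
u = -0.42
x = -0.27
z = 0.72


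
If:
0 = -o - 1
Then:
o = -1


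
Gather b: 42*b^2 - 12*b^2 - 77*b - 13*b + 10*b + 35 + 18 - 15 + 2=30*b^2 - 80*b + 40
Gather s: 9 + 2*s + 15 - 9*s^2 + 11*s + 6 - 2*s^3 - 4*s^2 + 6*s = -2*s^3 - 13*s^2 + 19*s + 30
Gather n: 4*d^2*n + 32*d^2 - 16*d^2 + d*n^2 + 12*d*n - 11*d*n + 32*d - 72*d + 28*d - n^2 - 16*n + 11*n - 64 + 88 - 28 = 16*d^2 - 12*d + n^2*(d - 1) + n*(4*d^2 + d - 5) - 4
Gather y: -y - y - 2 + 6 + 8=12 - 2*y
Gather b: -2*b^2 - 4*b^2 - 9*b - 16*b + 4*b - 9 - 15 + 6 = -6*b^2 - 21*b - 18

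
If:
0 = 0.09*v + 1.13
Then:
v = -12.56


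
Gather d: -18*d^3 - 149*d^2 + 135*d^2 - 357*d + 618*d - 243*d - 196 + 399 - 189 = -18*d^3 - 14*d^2 + 18*d + 14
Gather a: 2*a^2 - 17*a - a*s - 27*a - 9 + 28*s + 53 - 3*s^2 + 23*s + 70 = 2*a^2 + a*(-s - 44) - 3*s^2 + 51*s + 114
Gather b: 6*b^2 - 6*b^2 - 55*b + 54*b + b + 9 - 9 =0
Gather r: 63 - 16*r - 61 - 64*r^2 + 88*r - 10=-64*r^2 + 72*r - 8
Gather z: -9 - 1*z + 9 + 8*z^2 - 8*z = 8*z^2 - 9*z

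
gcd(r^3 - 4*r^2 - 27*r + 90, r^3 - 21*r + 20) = r + 5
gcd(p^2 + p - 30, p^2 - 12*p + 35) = p - 5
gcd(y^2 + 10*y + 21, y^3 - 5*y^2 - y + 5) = 1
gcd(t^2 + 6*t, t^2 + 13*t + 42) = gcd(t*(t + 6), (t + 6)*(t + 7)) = t + 6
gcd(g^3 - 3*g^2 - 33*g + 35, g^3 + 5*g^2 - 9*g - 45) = g + 5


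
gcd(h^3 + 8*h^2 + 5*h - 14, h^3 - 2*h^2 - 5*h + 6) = h^2 + h - 2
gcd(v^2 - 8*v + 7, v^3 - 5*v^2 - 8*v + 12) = v - 1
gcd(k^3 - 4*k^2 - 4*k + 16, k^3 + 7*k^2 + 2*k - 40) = k - 2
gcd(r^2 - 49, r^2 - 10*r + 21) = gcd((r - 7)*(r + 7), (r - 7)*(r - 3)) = r - 7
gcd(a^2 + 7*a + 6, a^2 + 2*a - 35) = 1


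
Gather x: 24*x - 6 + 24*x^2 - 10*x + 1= 24*x^2 + 14*x - 5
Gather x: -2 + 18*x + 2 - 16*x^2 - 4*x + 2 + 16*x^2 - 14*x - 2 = 0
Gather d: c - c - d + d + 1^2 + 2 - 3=0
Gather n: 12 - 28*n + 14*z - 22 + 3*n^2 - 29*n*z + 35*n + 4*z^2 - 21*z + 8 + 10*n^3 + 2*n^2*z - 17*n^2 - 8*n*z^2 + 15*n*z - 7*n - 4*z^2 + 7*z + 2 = 10*n^3 + n^2*(2*z - 14) + n*(-8*z^2 - 14*z)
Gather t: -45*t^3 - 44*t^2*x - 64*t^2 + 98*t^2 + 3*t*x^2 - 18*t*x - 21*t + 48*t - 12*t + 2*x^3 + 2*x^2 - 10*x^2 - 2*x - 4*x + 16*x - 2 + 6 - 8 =-45*t^3 + t^2*(34 - 44*x) + t*(3*x^2 - 18*x + 15) + 2*x^3 - 8*x^2 + 10*x - 4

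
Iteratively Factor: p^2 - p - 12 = (p - 4)*(p + 3)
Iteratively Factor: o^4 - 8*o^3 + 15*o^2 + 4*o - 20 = (o - 5)*(o^3 - 3*o^2 + 4) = (o - 5)*(o - 2)*(o^2 - o - 2) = (o - 5)*(o - 2)^2*(o + 1)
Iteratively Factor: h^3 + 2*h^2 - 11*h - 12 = (h + 4)*(h^2 - 2*h - 3) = (h - 3)*(h + 4)*(h + 1)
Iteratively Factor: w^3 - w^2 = (w - 1)*(w^2) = w*(w - 1)*(w)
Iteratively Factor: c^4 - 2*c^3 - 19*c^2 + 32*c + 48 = (c + 4)*(c^3 - 6*c^2 + 5*c + 12) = (c - 3)*(c + 4)*(c^2 - 3*c - 4) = (c - 4)*(c - 3)*(c + 4)*(c + 1)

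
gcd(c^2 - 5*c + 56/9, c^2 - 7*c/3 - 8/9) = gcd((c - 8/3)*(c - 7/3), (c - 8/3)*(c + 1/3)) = c - 8/3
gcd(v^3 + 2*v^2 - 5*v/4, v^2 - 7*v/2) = v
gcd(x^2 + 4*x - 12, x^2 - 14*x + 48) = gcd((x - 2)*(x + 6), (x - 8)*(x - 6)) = 1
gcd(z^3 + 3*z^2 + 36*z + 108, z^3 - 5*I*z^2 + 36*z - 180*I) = z^2 + 36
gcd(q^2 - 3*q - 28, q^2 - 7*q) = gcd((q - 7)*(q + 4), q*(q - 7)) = q - 7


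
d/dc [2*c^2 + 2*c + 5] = 4*c + 2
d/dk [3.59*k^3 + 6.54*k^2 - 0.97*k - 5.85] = 10.77*k^2 + 13.08*k - 0.97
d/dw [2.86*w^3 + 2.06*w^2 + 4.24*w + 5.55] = 8.58*w^2 + 4.12*w + 4.24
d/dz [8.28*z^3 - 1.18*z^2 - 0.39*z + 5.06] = 24.84*z^2 - 2.36*z - 0.39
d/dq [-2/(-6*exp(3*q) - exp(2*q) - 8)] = (-36*exp(q) - 4)*exp(2*q)/(6*exp(3*q) + exp(2*q) + 8)^2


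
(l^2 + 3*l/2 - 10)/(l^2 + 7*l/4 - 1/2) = 2*(2*l^2 + 3*l - 20)/(4*l^2 + 7*l - 2)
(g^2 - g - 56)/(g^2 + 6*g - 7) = (g - 8)/(g - 1)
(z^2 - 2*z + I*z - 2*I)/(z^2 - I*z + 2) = (z - 2)/(z - 2*I)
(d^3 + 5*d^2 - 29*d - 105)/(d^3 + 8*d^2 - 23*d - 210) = (d + 3)/(d + 6)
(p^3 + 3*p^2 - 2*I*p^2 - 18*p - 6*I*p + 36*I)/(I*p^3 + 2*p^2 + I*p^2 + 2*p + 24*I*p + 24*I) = (-I*p^3 + p^2*(-2 - 3*I) + p*(-6 + 18*I) + 36)/(p^3 + p^2*(1 - 2*I) + p*(24 - 2*I) + 24)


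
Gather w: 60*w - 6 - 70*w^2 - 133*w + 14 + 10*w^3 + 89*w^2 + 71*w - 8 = 10*w^3 + 19*w^2 - 2*w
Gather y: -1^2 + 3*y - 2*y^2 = -2*y^2 + 3*y - 1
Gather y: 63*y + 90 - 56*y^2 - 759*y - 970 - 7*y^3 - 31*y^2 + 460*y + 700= -7*y^3 - 87*y^2 - 236*y - 180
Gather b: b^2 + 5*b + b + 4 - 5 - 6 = b^2 + 6*b - 7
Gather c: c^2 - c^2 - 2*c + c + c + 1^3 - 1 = 0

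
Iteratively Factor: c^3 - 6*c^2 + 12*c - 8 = (c - 2)*(c^2 - 4*c + 4) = (c - 2)^2*(c - 2)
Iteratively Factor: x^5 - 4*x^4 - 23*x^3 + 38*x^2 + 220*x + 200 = (x + 2)*(x^4 - 6*x^3 - 11*x^2 + 60*x + 100) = (x + 2)^2*(x^3 - 8*x^2 + 5*x + 50) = (x - 5)*(x + 2)^2*(x^2 - 3*x - 10) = (x - 5)^2*(x + 2)^2*(x + 2)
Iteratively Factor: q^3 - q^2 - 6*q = (q - 3)*(q^2 + 2*q) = q*(q - 3)*(q + 2)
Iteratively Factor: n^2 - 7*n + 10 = (n - 5)*(n - 2)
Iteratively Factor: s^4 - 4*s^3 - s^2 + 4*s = (s - 1)*(s^3 - 3*s^2 - 4*s) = (s - 1)*(s + 1)*(s^2 - 4*s) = s*(s - 1)*(s + 1)*(s - 4)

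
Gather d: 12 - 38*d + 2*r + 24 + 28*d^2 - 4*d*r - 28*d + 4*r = 28*d^2 + d*(-4*r - 66) + 6*r + 36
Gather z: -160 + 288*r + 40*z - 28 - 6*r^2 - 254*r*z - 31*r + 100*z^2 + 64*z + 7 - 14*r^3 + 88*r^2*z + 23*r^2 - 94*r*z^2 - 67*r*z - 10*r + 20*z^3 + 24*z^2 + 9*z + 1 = -14*r^3 + 17*r^2 + 247*r + 20*z^3 + z^2*(124 - 94*r) + z*(88*r^2 - 321*r + 113) - 180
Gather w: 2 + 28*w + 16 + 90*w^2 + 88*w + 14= 90*w^2 + 116*w + 32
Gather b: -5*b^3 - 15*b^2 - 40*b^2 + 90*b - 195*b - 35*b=-5*b^3 - 55*b^2 - 140*b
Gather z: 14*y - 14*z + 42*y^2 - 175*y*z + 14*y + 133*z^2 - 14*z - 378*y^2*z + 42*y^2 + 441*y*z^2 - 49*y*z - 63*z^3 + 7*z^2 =84*y^2 + 28*y - 63*z^3 + z^2*(441*y + 140) + z*(-378*y^2 - 224*y - 28)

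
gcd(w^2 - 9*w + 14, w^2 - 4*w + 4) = w - 2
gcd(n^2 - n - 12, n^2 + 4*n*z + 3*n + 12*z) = n + 3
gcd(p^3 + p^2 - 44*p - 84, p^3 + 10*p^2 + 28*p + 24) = p^2 + 8*p + 12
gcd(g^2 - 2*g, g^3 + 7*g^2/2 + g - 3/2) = 1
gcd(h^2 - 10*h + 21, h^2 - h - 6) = h - 3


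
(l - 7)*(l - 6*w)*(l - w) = l^3 - 7*l^2*w - 7*l^2 + 6*l*w^2 + 49*l*w - 42*w^2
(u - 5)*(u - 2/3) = u^2 - 17*u/3 + 10/3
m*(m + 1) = m^2 + m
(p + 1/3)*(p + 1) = p^2 + 4*p/3 + 1/3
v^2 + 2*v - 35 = (v - 5)*(v + 7)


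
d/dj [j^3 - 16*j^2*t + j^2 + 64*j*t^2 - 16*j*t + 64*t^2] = 3*j^2 - 32*j*t + 2*j + 64*t^2 - 16*t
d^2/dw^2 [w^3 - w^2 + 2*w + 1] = 6*w - 2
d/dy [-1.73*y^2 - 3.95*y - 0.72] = -3.46*y - 3.95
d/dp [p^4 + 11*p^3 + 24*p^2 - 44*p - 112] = 4*p^3 + 33*p^2 + 48*p - 44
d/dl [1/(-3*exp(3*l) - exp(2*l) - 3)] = (9*exp(l) + 2)*exp(2*l)/(3*exp(3*l) + exp(2*l) + 3)^2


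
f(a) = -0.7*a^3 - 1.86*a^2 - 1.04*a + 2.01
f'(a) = -2.1*a^2 - 3.72*a - 1.04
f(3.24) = -44.69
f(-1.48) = 1.74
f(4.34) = -94.76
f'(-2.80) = -7.09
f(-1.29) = 1.76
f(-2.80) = 5.71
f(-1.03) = 1.87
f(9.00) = -668.31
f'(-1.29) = 0.26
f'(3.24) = -35.14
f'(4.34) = -56.74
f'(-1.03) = 0.56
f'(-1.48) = -0.13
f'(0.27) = -2.20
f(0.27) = 1.58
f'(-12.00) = -258.80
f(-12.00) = 956.25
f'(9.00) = -204.62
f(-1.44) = 1.74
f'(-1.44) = -0.04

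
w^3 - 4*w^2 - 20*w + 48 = (w - 6)*(w - 2)*(w + 4)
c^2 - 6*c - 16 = (c - 8)*(c + 2)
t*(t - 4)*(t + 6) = t^3 + 2*t^2 - 24*t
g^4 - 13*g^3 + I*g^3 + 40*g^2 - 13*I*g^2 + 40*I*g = g*(g - 8)*(g - 5)*(g + I)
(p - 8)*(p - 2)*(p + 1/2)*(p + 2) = p^4 - 15*p^3/2 - 8*p^2 + 30*p + 16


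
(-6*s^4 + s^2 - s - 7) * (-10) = 60*s^4 - 10*s^2 + 10*s + 70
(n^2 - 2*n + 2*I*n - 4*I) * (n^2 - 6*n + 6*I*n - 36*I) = n^4 - 8*n^3 + 8*I*n^3 - 64*I*n^2 + 96*n + 96*I*n - 144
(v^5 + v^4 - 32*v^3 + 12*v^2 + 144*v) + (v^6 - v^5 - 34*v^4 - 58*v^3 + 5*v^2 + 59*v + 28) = v^6 - 33*v^4 - 90*v^3 + 17*v^2 + 203*v + 28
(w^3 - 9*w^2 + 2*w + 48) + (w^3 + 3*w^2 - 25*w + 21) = 2*w^3 - 6*w^2 - 23*w + 69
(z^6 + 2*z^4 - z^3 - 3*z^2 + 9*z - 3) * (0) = 0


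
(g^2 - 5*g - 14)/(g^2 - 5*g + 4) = (g^2 - 5*g - 14)/(g^2 - 5*g + 4)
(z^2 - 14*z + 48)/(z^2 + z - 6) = (z^2 - 14*z + 48)/(z^2 + z - 6)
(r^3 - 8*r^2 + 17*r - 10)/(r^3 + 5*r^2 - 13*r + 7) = (r^2 - 7*r + 10)/(r^2 + 6*r - 7)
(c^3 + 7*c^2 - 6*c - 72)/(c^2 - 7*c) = (c^3 + 7*c^2 - 6*c - 72)/(c*(c - 7))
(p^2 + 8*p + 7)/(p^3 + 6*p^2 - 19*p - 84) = (p + 1)/(p^2 - p - 12)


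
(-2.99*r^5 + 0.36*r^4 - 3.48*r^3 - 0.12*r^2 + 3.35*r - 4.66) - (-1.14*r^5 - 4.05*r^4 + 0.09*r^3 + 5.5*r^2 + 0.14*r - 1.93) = -1.85*r^5 + 4.41*r^4 - 3.57*r^3 - 5.62*r^2 + 3.21*r - 2.73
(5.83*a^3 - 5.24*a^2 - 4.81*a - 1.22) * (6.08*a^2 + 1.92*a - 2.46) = 35.4464*a^5 - 20.6656*a^4 - 53.6474*a^3 - 3.7624*a^2 + 9.4902*a + 3.0012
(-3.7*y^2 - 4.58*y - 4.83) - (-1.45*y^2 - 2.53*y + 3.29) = -2.25*y^2 - 2.05*y - 8.12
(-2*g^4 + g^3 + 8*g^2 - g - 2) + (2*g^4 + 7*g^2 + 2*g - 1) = g^3 + 15*g^2 + g - 3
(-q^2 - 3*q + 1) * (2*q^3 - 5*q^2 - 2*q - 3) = -2*q^5 - q^4 + 19*q^3 + 4*q^2 + 7*q - 3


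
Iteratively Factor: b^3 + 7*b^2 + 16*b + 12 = (b + 2)*(b^2 + 5*b + 6) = (b + 2)^2*(b + 3)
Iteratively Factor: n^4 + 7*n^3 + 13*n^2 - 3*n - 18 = (n + 2)*(n^3 + 5*n^2 + 3*n - 9) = (n + 2)*(n + 3)*(n^2 + 2*n - 3) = (n + 2)*(n + 3)^2*(n - 1)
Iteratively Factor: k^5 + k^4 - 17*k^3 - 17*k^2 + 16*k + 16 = (k - 4)*(k^4 + 5*k^3 + 3*k^2 - 5*k - 4) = (k - 4)*(k + 1)*(k^3 + 4*k^2 - k - 4) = (k - 4)*(k - 1)*(k + 1)*(k^2 + 5*k + 4) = (k - 4)*(k - 1)*(k + 1)^2*(k + 4)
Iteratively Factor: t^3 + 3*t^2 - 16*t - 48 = (t - 4)*(t^2 + 7*t + 12) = (t - 4)*(t + 3)*(t + 4)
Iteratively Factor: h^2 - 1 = (h - 1)*(h + 1)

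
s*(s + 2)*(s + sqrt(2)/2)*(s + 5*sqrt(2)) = s^4 + 2*s^3 + 11*sqrt(2)*s^3/2 + 5*s^2 + 11*sqrt(2)*s^2 + 10*s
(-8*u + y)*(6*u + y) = -48*u^2 - 2*u*y + y^2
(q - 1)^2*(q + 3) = q^3 + q^2 - 5*q + 3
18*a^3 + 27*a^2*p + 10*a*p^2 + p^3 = (a + p)*(3*a + p)*(6*a + p)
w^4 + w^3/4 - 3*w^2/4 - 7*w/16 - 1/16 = (w - 1)*(w + 1/4)*(w + 1/2)^2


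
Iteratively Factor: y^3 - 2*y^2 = (y - 2)*(y^2) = y*(y - 2)*(y)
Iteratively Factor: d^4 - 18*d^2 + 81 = (d + 3)*(d^3 - 3*d^2 - 9*d + 27) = (d + 3)^2*(d^2 - 6*d + 9) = (d - 3)*(d + 3)^2*(d - 3)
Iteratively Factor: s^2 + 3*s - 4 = (s + 4)*(s - 1)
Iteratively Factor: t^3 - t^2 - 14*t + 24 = (t - 3)*(t^2 + 2*t - 8) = (t - 3)*(t + 4)*(t - 2)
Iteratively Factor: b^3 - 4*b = (b)*(b^2 - 4) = b*(b + 2)*(b - 2)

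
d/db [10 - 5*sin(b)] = -5*cos(b)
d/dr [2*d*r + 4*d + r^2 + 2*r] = 2*d + 2*r + 2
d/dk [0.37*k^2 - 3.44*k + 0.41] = 0.74*k - 3.44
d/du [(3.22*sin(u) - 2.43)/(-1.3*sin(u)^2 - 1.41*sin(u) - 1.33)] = (4.186*sin(u)^2 - 6.318*sin(u) - 7.7089)*cos(u)/(1.69*sin(u)^4 + 3.666*sin(u)^3 + 5.4461*sin(u)^2 + 3.7506*sin(u) + 1.7689)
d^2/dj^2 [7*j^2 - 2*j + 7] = 14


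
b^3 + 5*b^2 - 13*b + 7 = (b - 1)^2*(b + 7)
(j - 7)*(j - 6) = j^2 - 13*j + 42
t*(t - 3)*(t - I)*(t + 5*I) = t^4 - 3*t^3 + 4*I*t^3 + 5*t^2 - 12*I*t^2 - 15*t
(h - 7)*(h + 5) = h^2 - 2*h - 35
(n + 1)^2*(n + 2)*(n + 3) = n^4 + 7*n^3 + 17*n^2 + 17*n + 6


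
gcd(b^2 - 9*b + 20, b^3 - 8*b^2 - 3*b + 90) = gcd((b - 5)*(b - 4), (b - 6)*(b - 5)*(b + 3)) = b - 5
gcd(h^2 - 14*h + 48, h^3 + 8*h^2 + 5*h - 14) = 1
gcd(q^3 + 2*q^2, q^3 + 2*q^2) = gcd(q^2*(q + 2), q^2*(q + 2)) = q^3 + 2*q^2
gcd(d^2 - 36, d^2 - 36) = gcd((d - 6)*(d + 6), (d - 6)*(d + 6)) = d^2 - 36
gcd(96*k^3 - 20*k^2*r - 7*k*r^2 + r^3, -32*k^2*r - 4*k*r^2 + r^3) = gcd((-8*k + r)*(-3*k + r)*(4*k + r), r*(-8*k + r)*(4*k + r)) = -32*k^2 - 4*k*r + r^2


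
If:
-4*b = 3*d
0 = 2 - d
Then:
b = -3/2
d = 2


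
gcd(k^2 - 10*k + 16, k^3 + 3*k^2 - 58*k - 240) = k - 8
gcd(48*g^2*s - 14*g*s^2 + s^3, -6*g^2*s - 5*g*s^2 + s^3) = -6*g*s + s^2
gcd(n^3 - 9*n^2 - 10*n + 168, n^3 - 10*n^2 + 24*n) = n - 6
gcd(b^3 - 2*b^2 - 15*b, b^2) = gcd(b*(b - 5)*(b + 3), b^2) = b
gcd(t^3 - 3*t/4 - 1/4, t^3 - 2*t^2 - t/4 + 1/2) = t + 1/2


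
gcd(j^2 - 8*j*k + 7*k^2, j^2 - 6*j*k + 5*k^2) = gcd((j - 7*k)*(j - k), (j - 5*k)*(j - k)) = j - k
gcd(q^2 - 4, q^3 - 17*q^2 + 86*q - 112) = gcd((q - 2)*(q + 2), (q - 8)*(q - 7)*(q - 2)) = q - 2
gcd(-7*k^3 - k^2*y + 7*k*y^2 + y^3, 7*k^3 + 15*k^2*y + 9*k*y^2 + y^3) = 7*k^2 + 8*k*y + y^2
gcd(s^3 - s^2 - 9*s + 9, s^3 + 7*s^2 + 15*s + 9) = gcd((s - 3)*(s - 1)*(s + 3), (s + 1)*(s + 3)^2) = s + 3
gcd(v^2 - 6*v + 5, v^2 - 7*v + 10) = v - 5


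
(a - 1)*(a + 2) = a^2 + a - 2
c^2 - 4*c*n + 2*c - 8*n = (c + 2)*(c - 4*n)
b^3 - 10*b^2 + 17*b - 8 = (b - 8)*(b - 1)^2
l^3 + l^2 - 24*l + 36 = (l - 3)*(l - 2)*(l + 6)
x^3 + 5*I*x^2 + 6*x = x*(x - I)*(x + 6*I)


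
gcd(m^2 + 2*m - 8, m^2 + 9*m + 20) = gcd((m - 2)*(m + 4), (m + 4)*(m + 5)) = m + 4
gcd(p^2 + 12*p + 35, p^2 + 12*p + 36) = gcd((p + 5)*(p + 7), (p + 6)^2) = 1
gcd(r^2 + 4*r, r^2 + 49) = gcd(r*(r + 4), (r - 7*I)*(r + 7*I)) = 1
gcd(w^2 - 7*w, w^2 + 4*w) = w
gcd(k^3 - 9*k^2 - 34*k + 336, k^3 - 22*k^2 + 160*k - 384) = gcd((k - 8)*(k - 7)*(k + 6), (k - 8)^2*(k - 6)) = k - 8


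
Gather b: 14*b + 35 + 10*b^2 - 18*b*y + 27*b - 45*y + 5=10*b^2 + b*(41 - 18*y) - 45*y + 40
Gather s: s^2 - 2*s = s^2 - 2*s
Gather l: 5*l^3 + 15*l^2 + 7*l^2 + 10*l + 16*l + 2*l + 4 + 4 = 5*l^3 + 22*l^2 + 28*l + 8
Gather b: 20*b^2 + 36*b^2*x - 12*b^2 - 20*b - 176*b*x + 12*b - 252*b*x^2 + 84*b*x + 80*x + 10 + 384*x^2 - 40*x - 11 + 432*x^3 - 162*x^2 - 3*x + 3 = b^2*(36*x + 8) + b*(-252*x^2 - 92*x - 8) + 432*x^3 + 222*x^2 + 37*x + 2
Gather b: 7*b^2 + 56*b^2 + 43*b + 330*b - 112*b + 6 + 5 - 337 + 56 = 63*b^2 + 261*b - 270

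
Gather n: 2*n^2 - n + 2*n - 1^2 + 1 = 2*n^2 + n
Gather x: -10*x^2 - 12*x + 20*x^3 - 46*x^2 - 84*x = 20*x^3 - 56*x^2 - 96*x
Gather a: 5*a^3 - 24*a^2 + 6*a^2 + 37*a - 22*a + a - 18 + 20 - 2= 5*a^3 - 18*a^2 + 16*a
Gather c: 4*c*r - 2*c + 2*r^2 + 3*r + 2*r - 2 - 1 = c*(4*r - 2) + 2*r^2 + 5*r - 3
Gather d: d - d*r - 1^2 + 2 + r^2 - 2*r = d*(1 - r) + r^2 - 2*r + 1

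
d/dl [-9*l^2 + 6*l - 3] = 6 - 18*l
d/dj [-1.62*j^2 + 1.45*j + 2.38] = 1.45 - 3.24*j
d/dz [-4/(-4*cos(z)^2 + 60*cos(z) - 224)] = (2*cos(z) - 15)*sin(z)/(cos(z)^2 - 15*cos(z) + 56)^2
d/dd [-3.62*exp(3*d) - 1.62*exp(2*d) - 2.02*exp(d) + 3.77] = (-10.86*exp(2*d) - 3.24*exp(d) - 2.02)*exp(d)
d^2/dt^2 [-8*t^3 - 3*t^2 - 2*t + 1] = -48*t - 6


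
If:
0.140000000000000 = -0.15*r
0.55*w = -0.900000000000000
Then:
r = -0.93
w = -1.64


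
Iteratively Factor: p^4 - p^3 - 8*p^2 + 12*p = (p - 2)*(p^3 + p^2 - 6*p) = p*(p - 2)*(p^2 + p - 6) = p*(p - 2)*(p + 3)*(p - 2)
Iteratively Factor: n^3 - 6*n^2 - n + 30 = (n - 5)*(n^2 - n - 6) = (n - 5)*(n - 3)*(n + 2)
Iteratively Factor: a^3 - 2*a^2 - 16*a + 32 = (a - 4)*(a^2 + 2*a - 8) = (a - 4)*(a - 2)*(a + 4)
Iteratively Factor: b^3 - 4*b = (b - 2)*(b^2 + 2*b) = (b - 2)*(b + 2)*(b)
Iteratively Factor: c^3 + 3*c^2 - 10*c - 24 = (c + 4)*(c^2 - c - 6) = (c - 3)*(c + 4)*(c + 2)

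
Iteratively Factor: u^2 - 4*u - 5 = (u + 1)*(u - 5)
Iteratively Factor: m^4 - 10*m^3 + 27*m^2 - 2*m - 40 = (m + 1)*(m^3 - 11*m^2 + 38*m - 40) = (m - 5)*(m + 1)*(m^2 - 6*m + 8) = (m - 5)*(m - 2)*(m + 1)*(m - 4)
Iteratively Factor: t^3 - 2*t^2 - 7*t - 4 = (t + 1)*(t^2 - 3*t - 4) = (t + 1)^2*(t - 4)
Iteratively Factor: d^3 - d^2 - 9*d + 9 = (d - 1)*(d^2 - 9) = (d - 1)*(d + 3)*(d - 3)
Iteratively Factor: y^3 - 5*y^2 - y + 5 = (y - 5)*(y^2 - 1) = (y - 5)*(y + 1)*(y - 1)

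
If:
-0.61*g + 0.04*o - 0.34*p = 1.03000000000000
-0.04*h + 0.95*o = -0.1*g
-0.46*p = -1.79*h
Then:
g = -0.55285145983829*p - 1.67694944301628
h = 0.256983240223464*p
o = 0.0690152374660711*p + 0.176520994001714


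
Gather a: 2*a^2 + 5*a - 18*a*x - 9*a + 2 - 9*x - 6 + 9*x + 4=2*a^2 + a*(-18*x - 4)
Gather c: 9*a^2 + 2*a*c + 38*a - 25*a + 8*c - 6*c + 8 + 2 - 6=9*a^2 + 13*a + c*(2*a + 2) + 4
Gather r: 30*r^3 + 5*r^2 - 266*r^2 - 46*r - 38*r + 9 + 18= 30*r^3 - 261*r^2 - 84*r + 27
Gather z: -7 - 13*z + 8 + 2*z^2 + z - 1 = 2*z^2 - 12*z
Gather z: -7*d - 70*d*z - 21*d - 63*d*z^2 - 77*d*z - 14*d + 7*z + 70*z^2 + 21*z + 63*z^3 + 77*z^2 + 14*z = -42*d + 63*z^3 + z^2*(147 - 63*d) + z*(42 - 147*d)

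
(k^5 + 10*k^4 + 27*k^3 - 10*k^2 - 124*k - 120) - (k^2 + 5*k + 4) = k^5 + 10*k^4 + 27*k^3 - 11*k^2 - 129*k - 124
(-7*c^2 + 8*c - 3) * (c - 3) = -7*c^3 + 29*c^2 - 27*c + 9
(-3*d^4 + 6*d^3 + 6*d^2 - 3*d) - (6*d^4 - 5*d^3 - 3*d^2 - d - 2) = -9*d^4 + 11*d^3 + 9*d^2 - 2*d + 2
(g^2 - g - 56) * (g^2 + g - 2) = g^4 - 59*g^2 - 54*g + 112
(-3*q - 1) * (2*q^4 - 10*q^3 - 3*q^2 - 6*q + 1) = -6*q^5 + 28*q^4 + 19*q^3 + 21*q^2 + 3*q - 1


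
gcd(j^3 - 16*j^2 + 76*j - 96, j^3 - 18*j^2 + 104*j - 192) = j^2 - 14*j + 48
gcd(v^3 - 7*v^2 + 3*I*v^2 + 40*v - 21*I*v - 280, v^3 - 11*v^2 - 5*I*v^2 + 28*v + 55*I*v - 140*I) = v^2 + v*(-7 - 5*I) + 35*I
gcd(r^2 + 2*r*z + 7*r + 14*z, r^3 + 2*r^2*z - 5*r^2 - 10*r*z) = r + 2*z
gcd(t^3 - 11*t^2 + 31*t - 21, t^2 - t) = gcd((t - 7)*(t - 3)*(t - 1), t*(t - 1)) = t - 1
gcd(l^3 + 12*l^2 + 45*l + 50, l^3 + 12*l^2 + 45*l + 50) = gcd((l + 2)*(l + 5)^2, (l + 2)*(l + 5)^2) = l^3 + 12*l^2 + 45*l + 50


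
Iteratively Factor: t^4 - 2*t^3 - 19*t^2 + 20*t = (t - 1)*(t^3 - t^2 - 20*t) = t*(t - 1)*(t^2 - t - 20) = t*(t - 1)*(t + 4)*(t - 5)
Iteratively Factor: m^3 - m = (m - 1)*(m^2 + m) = m*(m - 1)*(m + 1)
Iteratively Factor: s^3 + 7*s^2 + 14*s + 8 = (s + 4)*(s^2 + 3*s + 2) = (s + 1)*(s + 4)*(s + 2)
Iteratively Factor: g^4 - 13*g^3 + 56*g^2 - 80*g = (g - 4)*(g^3 - 9*g^2 + 20*g) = (g - 5)*(g - 4)*(g^2 - 4*g) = g*(g - 5)*(g - 4)*(g - 4)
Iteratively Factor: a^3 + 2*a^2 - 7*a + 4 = (a - 1)*(a^2 + 3*a - 4) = (a - 1)*(a + 4)*(a - 1)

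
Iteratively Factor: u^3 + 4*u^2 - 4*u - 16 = (u - 2)*(u^2 + 6*u + 8) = (u - 2)*(u + 2)*(u + 4)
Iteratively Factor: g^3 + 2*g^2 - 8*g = (g + 4)*(g^2 - 2*g) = g*(g + 4)*(g - 2)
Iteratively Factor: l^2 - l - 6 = (l - 3)*(l + 2)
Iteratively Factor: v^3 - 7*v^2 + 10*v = (v - 2)*(v^2 - 5*v) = (v - 5)*(v - 2)*(v)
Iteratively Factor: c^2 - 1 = (c - 1)*(c + 1)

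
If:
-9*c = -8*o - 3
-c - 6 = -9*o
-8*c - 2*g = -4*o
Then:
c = 75/73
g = -186/73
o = 57/73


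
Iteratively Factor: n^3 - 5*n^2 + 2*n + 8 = (n - 2)*(n^2 - 3*n - 4) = (n - 4)*(n - 2)*(n + 1)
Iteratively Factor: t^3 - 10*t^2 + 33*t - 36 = (t - 3)*(t^2 - 7*t + 12) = (t - 4)*(t - 3)*(t - 3)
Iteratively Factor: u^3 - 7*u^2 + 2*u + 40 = (u - 5)*(u^2 - 2*u - 8) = (u - 5)*(u + 2)*(u - 4)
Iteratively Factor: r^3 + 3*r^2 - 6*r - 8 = (r - 2)*(r^2 + 5*r + 4) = (r - 2)*(r + 4)*(r + 1)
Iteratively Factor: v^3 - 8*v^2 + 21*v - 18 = (v - 3)*(v^2 - 5*v + 6) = (v - 3)*(v - 2)*(v - 3)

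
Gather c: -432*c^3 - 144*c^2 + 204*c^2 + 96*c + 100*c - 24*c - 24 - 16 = -432*c^3 + 60*c^2 + 172*c - 40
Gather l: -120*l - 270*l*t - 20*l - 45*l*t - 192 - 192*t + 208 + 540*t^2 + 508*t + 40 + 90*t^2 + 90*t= l*(-315*t - 140) + 630*t^2 + 406*t + 56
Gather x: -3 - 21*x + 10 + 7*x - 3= 4 - 14*x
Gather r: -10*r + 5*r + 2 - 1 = 1 - 5*r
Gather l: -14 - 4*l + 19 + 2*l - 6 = -2*l - 1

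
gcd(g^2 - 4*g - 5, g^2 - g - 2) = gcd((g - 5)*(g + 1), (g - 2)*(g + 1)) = g + 1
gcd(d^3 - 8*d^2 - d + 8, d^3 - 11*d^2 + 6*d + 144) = d - 8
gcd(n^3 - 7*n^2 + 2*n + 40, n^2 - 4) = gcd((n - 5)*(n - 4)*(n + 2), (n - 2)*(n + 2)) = n + 2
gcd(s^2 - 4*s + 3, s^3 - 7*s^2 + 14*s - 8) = s - 1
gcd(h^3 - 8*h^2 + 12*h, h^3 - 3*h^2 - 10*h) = h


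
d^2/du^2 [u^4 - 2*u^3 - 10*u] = 12*u*(u - 1)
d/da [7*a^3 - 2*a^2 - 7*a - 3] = 21*a^2 - 4*a - 7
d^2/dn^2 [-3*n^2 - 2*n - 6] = -6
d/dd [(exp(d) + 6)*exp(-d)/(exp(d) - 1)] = (-exp(2*d) - 12*exp(d) + 6)*exp(-d)/(exp(2*d) - 2*exp(d) + 1)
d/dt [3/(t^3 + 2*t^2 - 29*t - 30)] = 3*(-3*t^2 - 4*t + 29)/(t^3 + 2*t^2 - 29*t - 30)^2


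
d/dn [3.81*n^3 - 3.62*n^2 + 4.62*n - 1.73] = 11.43*n^2 - 7.24*n + 4.62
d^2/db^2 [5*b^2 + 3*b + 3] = 10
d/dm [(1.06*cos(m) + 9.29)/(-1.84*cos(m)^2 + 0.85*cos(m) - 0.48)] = (-1.9504*cos(m)^2 - 34.1872*cos(m) + 8.4053)*sin(m)/(3.3856*cos(m)^4 - 3.128*cos(m)^3 + 2.4889*cos(m)^2 - 0.816*cos(m) + 0.2304)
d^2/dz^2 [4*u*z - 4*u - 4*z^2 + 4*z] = -8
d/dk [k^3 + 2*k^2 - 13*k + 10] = 3*k^2 + 4*k - 13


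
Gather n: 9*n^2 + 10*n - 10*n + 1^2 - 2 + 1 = 9*n^2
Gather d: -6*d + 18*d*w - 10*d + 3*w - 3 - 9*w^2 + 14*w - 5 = d*(18*w - 16) - 9*w^2 + 17*w - 8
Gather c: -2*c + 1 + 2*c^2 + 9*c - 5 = 2*c^2 + 7*c - 4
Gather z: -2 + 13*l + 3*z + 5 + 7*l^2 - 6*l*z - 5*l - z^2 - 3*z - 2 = 7*l^2 - 6*l*z + 8*l - z^2 + 1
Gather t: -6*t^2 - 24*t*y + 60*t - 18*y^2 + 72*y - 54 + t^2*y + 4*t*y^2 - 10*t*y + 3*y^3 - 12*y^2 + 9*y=t^2*(y - 6) + t*(4*y^2 - 34*y + 60) + 3*y^3 - 30*y^2 + 81*y - 54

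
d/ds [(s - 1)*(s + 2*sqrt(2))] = 2*s - 1 + 2*sqrt(2)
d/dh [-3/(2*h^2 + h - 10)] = 3*(4*h + 1)/(2*h^2 + h - 10)^2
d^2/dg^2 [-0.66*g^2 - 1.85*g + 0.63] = -1.32000000000000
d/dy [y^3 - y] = 3*y^2 - 1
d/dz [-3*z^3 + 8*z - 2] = 8 - 9*z^2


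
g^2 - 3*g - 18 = (g - 6)*(g + 3)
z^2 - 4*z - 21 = (z - 7)*(z + 3)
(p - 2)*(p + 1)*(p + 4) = p^3 + 3*p^2 - 6*p - 8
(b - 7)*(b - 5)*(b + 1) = b^3 - 11*b^2 + 23*b + 35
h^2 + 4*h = h*(h + 4)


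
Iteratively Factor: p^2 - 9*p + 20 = (p - 4)*(p - 5)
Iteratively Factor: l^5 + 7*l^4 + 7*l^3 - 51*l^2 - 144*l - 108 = (l + 3)*(l^4 + 4*l^3 - 5*l^2 - 36*l - 36) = (l + 2)*(l + 3)*(l^3 + 2*l^2 - 9*l - 18) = (l - 3)*(l + 2)*(l + 3)*(l^2 + 5*l + 6) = (l - 3)*(l + 2)*(l + 3)^2*(l + 2)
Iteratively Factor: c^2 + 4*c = (c + 4)*(c)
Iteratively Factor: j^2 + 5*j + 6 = (j + 3)*(j + 2)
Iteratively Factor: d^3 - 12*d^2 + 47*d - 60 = (d - 4)*(d^2 - 8*d + 15) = (d - 5)*(d - 4)*(d - 3)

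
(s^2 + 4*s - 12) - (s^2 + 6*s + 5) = -2*s - 17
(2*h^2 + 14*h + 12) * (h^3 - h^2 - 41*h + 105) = 2*h^5 + 12*h^4 - 84*h^3 - 376*h^2 + 978*h + 1260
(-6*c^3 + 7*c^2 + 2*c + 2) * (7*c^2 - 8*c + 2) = -42*c^5 + 97*c^4 - 54*c^3 + 12*c^2 - 12*c + 4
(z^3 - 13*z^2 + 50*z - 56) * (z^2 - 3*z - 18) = z^5 - 16*z^4 + 71*z^3 + 28*z^2 - 732*z + 1008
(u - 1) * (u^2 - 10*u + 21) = u^3 - 11*u^2 + 31*u - 21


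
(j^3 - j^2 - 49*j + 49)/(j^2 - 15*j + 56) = (j^2 + 6*j - 7)/(j - 8)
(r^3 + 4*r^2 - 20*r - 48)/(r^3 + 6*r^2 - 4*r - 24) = (r - 4)/(r - 2)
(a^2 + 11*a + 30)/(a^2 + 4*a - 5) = (a + 6)/(a - 1)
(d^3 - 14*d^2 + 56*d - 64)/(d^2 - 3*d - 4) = (d^2 - 10*d + 16)/(d + 1)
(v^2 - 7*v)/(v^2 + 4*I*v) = (v - 7)/(v + 4*I)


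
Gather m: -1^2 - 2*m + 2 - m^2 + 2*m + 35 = 36 - m^2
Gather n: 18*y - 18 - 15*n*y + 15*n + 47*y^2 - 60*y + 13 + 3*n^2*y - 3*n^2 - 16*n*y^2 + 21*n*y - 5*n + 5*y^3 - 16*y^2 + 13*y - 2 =n^2*(3*y - 3) + n*(-16*y^2 + 6*y + 10) + 5*y^3 + 31*y^2 - 29*y - 7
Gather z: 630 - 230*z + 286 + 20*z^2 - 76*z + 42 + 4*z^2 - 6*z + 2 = 24*z^2 - 312*z + 960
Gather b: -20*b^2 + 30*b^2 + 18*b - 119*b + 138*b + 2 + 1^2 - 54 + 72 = 10*b^2 + 37*b + 21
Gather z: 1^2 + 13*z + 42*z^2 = 42*z^2 + 13*z + 1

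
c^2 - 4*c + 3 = (c - 3)*(c - 1)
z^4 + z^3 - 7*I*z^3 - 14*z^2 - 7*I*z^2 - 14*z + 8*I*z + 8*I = (z + 1)*(z - 4*I)*(z - 2*I)*(z - I)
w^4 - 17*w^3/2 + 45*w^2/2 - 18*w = w*(w - 4)*(w - 3)*(w - 3/2)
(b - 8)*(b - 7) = b^2 - 15*b + 56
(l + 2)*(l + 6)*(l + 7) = l^3 + 15*l^2 + 68*l + 84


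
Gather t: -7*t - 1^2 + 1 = -7*t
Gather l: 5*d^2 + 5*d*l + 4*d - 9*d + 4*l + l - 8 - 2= 5*d^2 - 5*d + l*(5*d + 5) - 10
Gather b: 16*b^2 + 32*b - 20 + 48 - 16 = 16*b^2 + 32*b + 12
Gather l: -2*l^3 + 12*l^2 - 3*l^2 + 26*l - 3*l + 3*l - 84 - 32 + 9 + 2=-2*l^3 + 9*l^2 + 26*l - 105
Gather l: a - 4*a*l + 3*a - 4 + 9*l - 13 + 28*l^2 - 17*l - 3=4*a + 28*l^2 + l*(-4*a - 8) - 20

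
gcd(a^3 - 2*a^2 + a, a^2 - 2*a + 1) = a^2 - 2*a + 1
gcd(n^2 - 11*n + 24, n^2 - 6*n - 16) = n - 8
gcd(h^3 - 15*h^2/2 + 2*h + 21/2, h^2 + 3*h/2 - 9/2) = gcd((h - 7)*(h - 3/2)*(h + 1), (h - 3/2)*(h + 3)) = h - 3/2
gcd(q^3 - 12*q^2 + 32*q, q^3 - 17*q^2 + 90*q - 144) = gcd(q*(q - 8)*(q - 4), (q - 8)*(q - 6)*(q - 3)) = q - 8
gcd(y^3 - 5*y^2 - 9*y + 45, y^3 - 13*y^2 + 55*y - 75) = y^2 - 8*y + 15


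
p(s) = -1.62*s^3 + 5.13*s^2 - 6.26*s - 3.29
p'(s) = -4.86*s^2 + 10.26*s - 6.26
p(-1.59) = 26.14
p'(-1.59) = -34.86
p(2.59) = -13.24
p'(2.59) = -12.29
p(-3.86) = 190.48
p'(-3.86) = -118.28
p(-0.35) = -0.40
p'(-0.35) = -10.45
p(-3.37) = 138.07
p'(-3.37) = -96.03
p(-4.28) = 244.49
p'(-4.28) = -139.20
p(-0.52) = 1.58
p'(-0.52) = -12.91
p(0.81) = -5.86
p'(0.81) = -1.14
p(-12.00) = 3609.91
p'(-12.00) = -829.22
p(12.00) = -2139.05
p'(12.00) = -582.98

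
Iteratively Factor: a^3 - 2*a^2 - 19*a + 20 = (a - 1)*(a^2 - a - 20) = (a - 1)*(a + 4)*(a - 5)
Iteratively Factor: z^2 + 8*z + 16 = (z + 4)*(z + 4)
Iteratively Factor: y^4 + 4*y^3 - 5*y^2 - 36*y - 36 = (y + 2)*(y^3 + 2*y^2 - 9*y - 18) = (y + 2)*(y + 3)*(y^2 - y - 6) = (y + 2)^2*(y + 3)*(y - 3)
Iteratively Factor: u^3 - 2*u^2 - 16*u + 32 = (u + 4)*(u^2 - 6*u + 8) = (u - 4)*(u + 4)*(u - 2)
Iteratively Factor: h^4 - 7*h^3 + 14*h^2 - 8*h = (h)*(h^3 - 7*h^2 + 14*h - 8) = h*(h - 4)*(h^2 - 3*h + 2) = h*(h - 4)*(h - 2)*(h - 1)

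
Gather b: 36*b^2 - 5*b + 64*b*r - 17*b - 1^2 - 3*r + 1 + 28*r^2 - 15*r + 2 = 36*b^2 + b*(64*r - 22) + 28*r^2 - 18*r + 2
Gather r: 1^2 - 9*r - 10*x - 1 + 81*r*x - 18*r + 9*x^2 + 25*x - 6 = r*(81*x - 27) + 9*x^2 + 15*x - 6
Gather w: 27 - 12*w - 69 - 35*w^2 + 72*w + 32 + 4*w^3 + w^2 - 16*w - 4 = 4*w^3 - 34*w^2 + 44*w - 14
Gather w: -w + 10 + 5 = 15 - w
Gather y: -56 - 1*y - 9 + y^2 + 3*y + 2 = y^2 + 2*y - 63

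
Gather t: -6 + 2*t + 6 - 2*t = 0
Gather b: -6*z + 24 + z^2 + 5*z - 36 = z^2 - z - 12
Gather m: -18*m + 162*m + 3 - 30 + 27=144*m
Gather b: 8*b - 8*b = 0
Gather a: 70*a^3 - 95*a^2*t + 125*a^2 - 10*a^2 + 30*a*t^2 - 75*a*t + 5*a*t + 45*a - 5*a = 70*a^3 + a^2*(115 - 95*t) + a*(30*t^2 - 70*t + 40)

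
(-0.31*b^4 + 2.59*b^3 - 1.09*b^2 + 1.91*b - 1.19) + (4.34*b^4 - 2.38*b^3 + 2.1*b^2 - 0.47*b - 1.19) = 4.03*b^4 + 0.21*b^3 + 1.01*b^2 + 1.44*b - 2.38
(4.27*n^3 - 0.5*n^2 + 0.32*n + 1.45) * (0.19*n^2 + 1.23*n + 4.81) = 0.8113*n^5 + 5.1571*n^4 + 19.9845*n^3 - 1.7359*n^2 + 3.3227*n + 6.9745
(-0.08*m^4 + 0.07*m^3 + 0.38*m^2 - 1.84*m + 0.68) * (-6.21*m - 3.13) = 0.4968*m^5 - 0.1843*m^4 - 2.5789*m^3 + 10.237*m^2 + 1.5364*m - 2.1284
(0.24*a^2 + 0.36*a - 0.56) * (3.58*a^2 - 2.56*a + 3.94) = 0.8592*a^4 + 0.6744*a^3 - 1.9808*a^2 + 2.852*a - 2.2064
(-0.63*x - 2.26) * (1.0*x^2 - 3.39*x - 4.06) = -0.63*x^3 - 0.1243*x^2 + 10.2192*x + 9.1756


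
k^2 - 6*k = k*(k - 6)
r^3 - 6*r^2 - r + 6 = (r - 6)*(r - 1)*(r + 1)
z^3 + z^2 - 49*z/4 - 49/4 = (z - 7/2)*(z + 1)*(z + 7/2)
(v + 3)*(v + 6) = v^2 + 9*v + 18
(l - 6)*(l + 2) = l^2 - 4*l - 12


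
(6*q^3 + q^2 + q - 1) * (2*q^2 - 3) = 12*q^5 + 2*q^4 - 16*q^3 - 5*q^2 - 3*q + 3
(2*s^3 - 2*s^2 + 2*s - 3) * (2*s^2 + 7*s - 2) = 4*s^5 + 10*s^4 - 14*s^3 + 12*s^2 - 25*s + 6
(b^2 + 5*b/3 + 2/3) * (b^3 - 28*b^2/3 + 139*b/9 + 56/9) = b^5 - 23*b^4/3 + 5*b^3/9 + 695*b^2/27 + 62*b/3 + 112/27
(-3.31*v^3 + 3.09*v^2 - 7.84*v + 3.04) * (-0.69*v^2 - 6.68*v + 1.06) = 2.2839*v^5 + 19.9787*v^4 - 18.7402*v^3 + 53.549*v^2 - 28.6176*v + 3.2224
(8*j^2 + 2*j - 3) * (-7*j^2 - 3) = -56*j^4 - 14*j^3 - 3*j^2 - 6*j + 9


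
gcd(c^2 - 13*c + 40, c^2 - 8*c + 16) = 1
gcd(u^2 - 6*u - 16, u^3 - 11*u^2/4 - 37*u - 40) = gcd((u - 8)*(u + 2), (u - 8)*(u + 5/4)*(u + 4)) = u - 8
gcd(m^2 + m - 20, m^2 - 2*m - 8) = m - 4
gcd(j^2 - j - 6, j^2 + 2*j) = j + 2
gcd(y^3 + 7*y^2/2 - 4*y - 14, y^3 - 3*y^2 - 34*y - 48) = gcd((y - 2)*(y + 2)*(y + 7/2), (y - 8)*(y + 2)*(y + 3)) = y + 2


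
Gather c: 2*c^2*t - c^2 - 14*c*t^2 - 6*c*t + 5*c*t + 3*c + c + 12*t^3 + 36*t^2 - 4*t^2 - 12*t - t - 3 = c^2*(2*t - 1) + c*(-14*t^2 - t + 4) + 12*t^3 + 32*t^2 - 13*t - 3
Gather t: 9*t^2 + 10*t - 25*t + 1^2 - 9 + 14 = 9*t^2 - 15*t + 6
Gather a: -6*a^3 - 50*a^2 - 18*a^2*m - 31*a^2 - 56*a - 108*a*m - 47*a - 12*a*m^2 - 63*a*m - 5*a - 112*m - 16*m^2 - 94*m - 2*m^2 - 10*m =-6*a^3 + a^2*(-18*m - 81) + a*(-12*m^2 - 171*m - 108) - 18*m^2 - 216*m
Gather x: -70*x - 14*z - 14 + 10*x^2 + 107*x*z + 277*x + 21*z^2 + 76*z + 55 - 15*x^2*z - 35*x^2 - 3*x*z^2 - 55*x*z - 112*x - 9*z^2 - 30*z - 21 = x^2*(-15*z - 25) + x*(-3*z^2 + 52*z + 95) + 12*z^2 + 32*z + 20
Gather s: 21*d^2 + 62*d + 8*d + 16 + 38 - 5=21*d^2 + 70*d + 49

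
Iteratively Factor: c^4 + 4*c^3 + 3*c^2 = (c)*(c^3 + 4*c^2 + 3*c) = c*(c + 3)*(c^2 + c) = c^2*(c + 3)*(c + 1)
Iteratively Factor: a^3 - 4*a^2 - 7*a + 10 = (a - 1)*(a^2 - 3*a - 10) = (a - 5)*(a - 1)*(a + 2)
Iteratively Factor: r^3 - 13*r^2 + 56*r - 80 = (r - 4)*(r^2 - 9*r + 20) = (r - 4)^2*(r - 5)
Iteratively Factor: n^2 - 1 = (n - 1)*(n + 1)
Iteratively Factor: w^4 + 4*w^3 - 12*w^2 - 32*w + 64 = (w - 2)*(w^3 + 6*w^2 - 32) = (w - 2)*(w + 4)*(w^2 + 2*w - 8) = (w - 2)^2*(w + 4)*(w + 4)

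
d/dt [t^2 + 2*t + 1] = 2*t + 2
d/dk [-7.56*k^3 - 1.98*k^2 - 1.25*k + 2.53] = -22.68*k^2 - 3.96*k - 1.25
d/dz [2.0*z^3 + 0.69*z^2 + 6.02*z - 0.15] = 6.0*z^2 + 1.38*z + 6.02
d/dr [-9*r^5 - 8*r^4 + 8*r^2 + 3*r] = -45*r^4 - 32*r^3 + 16*r + 3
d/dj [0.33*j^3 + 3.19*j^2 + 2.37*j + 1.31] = 0.99*j^2 + 6.38*j + 2.37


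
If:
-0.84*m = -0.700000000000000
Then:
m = 0.83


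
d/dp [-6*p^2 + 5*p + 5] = 5 - 12*p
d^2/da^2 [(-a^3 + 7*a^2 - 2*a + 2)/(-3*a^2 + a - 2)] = 4*(-4*a^3 + 33*a^2 - 3*a - 7)/(27*a^6 - 27*a^5 + 63*a^4 - 37*a^3 + 42*a^2 - 12*a + 8)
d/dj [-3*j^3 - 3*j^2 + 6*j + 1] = -9*j^2 - 6*j + 6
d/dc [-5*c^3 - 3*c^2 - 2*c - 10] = -15*c^2 - 6*c - 2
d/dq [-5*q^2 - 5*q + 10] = -10*q - 5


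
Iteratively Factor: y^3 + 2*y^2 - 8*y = (y + 4)*(y^2 - 2*y) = y*(y + 4)*(y - 2)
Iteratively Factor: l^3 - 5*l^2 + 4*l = (l - 1)*(l^2 - 4*l) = l*(l - 1)*(l - 4)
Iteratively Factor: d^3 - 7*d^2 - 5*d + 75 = (d + 3)*(d^2 - 10*d + 25) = (d - 5)*(d + 3)*(d - 5)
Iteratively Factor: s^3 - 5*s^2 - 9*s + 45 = (s - 5)*(s^2 - 9) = (s - 5)*(s - 3)*(s + 3)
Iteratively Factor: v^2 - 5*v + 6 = (v - 3)*(v - 2)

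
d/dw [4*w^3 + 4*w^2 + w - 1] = 12*w^2 + 8*w + 1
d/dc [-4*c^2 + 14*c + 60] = 14 - 8*c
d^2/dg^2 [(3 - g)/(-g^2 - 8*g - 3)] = 2*(4*(g - 3)*(g + 4)^2 - (3*g + 5)*(g^2 + 8*g + 3))/(g^2 + 8*g + 3)^3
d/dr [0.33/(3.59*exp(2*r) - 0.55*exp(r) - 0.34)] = (0.1815 - 2.3694*exp(r))*exp(r)/(-3.59*exp(2*r) + 0.55*exp(r) + 0.34)^2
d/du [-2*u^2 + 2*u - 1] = 2 - 4*u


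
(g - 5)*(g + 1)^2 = g^3 - 3*g^2 - 9*g - 5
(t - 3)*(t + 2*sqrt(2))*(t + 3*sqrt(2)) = t^3 - 3*t^2 + 5*sqrt(2)*t^2 - 15*sqrt(2)*t + 12*t - 36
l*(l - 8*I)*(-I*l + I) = -I*l^3 - 8*l^2 + I*l^2 + 8*l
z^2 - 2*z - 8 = (z - 4)*(z + 2)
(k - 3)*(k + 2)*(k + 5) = k^3 + 4*k^2 - 11*k - 30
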